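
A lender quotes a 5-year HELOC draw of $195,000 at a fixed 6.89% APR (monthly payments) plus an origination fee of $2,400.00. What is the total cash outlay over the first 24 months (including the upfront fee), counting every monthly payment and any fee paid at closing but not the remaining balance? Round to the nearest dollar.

$94,827

At 6.89% the monthly rate is 0.0057417, so the payment is 195,000 × 0.0057417 / (1 − 1.0057417^−60) = $3,851.12.
Total outlay = 24 × $3,851.12 + $2,400.00 = $94,826.88.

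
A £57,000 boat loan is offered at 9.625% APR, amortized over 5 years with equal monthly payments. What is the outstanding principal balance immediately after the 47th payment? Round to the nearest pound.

£14,765

With monthly rate i = 9.625%/12 = 0.0080208, the balance after k of n payments is P · [(1+i)^n − (1+i)^k] / [(1+i)^n − 1].
(1+0.0080208)^60 = 1.61499239 and (1+0.0080208)^47 = 1.45568322, so the balance is 57,000 × (1.61499239 − 1.45568322) / (1.61499239 − 1) = £14,765.42.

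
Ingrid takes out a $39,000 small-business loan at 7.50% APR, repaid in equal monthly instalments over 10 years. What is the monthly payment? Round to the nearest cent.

$462.94

At 7.50% the monthly rate is 0.0062500, so the payment is 39,000 × 0.0062500 / (1 − 1.0062500^−120) = $462.94.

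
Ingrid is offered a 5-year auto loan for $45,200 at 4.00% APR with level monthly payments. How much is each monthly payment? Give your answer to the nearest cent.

$832.43

Monthly rate = 4%/12 = 0.0033333; payment = 45,200 × 0.0033333 / (1 − (1+0.0033333)^−60) = $832.43.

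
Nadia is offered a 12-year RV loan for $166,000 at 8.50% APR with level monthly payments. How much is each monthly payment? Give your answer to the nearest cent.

$1,842.69

Monthly rate = 8.5%/12 = 0.0070833; payment = 166,000 × 0.0070833 / (1 − (1+0.0070833)^−144) = $1,842.69.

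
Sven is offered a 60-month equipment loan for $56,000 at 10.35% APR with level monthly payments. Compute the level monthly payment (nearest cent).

$1,199.50

Monthly rate = 10.35%/12 = 0.0086250; payment = 56,000 × 0.0086250 / (1 − (1+0.0086250)^−60) = $1,199.50.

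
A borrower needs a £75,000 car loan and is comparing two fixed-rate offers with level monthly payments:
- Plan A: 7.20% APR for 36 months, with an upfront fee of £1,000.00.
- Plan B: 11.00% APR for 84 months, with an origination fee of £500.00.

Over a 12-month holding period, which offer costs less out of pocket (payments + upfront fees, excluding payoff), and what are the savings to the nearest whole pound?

Plan B by £12,962

Plan A: at 7.20% the monthly rate is 0.0060000, so the payment is 75,000 × 0.0060000 / (1 − 1.0060000^−36) = £2,322.65.
Plan B: monthly rate = 11%/12 = 0.0091667; payment = 75,000 × 0.0091667 / (1 − (1+0.0091667)^−84) = £1,284.18.
Over 12 months: Plan A costs 12 × £2,322.65 + £1,000.00 = £28,871.80; Plan B costs 12 × £1,284.18 + £500.00 = £15,910.16.
Plan B is cheaper by £28,871.80 − £15,910.16 = £12,961.64.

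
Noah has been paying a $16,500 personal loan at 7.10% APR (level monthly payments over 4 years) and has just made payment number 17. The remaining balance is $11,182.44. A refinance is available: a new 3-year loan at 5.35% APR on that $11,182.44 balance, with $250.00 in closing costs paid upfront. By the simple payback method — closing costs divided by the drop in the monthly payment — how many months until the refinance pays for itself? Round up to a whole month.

Current payment = 16,500 × 7.1%/12 / (1 − (1+0.0059167)^−48) = $395.88.
Refinanced payment = 11,182.44 × 0.0044583 / (1 − (1+0.0044583)^−36) = $336.91.
Monthly savings = $395.88 − $336.91 = $58.97.
Break-even = $250.00 / $58.97 = 4.24 → 5 months.

5 months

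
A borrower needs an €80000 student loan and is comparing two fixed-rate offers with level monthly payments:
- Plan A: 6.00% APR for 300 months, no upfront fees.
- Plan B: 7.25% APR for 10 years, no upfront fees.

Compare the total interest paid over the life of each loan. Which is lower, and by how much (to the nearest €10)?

Plan B by €41,930

Plan A: monthly rate = 6%/12 = 0.0050000; payment = 80,000 × 0.0050000 / (1 − (1+0.0050000)^−300) = €515.44.
Total interest on Plan A = 300 × €515.44 − €80,000 = €74,632.00.
Plan B: monthly rate = 7.25%/12 = 0.0060417; payment = 80,000 × 0.0060417 / (1 − (1+0.0060417)^−120) = €939.21.
Total interest on Plan B = 120 × €939.21 − €80,000 = €32,705.20.
Plan B is lower by €41,926.80.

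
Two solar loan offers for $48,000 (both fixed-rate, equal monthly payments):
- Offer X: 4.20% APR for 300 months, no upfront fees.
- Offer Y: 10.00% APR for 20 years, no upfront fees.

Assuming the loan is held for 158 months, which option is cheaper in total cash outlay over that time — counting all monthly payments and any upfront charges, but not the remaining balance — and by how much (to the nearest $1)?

Offer X by $32,314

Offer X: at 4.20% the monthly rate is 0.0035000, so the payment is 48,000 × 0.0035000 / (1 − 1.0035000^−300) = $258.69.
Offer Y: monthly rate = 10%/12 = 0.0083333; payment = 48,000 × 0.0083333 / (1 − (1+0.0083333)^−240) = $463.21.
Over 158 months: Offer X costs 158 × $258.69 = $40,873.02; Offer Y costs 158 × $463.21 = $73,187.18.
Offer X is cheaper by $73,187.18 − $40,873.02 = $32,314.16.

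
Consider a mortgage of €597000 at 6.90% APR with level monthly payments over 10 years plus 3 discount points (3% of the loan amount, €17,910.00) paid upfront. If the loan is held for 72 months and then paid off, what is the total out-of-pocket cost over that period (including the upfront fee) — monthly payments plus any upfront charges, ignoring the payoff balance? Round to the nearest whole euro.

€514,778

At 6.90% the monthly rate is 0.0057500, so the payment is 597,000 × 0.0057500 / (1 − 1.0057500^−120) = €6,900.95.
Total outlay = 72 × €6,900.95 + €17,910.00 = €514,778.40.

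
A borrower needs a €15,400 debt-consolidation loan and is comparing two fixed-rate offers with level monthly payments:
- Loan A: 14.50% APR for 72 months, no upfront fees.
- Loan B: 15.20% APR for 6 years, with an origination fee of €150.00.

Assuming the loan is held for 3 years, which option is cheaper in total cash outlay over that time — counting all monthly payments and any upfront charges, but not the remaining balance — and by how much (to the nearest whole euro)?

Loan A by €360

Loan A: at 14.50% the monthly rate is 0.0120833, so the payment is 15,400 × 0.0120833 / (1 − 1.0120833^−72) = €321.47.
Loan B: monthly rate = 15.2%/12 = 0.0126667; payment = 15,400 × 0.0126667 / (1 − (1+0.0126667)^−72) = €327.31.
Over 36 months: Loan A costs 36 × €321.47 = €11,572.92; Loan B costs 36 × €327.31 + €150.00 = €11,933.16.
Loan A is cheaper by €11,933.16 − €11,572.92 = €360.24.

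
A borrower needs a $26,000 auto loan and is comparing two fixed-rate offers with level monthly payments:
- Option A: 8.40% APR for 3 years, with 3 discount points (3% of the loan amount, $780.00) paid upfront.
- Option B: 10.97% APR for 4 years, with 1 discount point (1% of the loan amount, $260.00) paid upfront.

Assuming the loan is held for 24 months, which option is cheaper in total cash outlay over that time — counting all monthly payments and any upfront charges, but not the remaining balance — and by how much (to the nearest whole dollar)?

Option B by $4,071

Option A: monthly rate = 8.4%/12 = 0.0070000; payment = 26,000 × 0.0070000 / (1 − (1+0.0070000)^−36) = $819.55.
Option B: at 10.97% the monthly rate is 0.0091417, so the payment is 26,000 × 0.0091417 / (1 − 1.0091417^−48) = $671.60.
Over 24 months: Option A costs 24 × $819.55 + $780.00 = $20,449.20; Option B costs 24 × $671.60 + $260.00 = $16,378.40.
Option B is cheaper by $20,449.20 − $16,378.40 = $4,070.80.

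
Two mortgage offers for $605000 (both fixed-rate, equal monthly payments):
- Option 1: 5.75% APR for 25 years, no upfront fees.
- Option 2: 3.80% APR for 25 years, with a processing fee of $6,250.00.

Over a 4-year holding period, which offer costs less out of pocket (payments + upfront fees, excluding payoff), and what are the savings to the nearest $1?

Option 2 by $26,347

Option 1: at 5.75% the monthly rate is 0.0047917, so the payment is 605,000 × 0.0047917 / (1 − 1.0047917^−300) = $3,806.09.
Option 2: at 3.80% the monthly rate is 0.0031667, so the payment is 605,000 × 0.0031667 / (1 − 1.0031667^−300) = $3,126.98.
Over 48 months: Option 1 costs 48 × $3,806.09 = $182,692.32; Option 2 costs 48 × $3,126.98 + $6,250.00 = $156,345.04.
Option 2 is cheaper by $182,692.32 − $156,345.04 = $26,347.28.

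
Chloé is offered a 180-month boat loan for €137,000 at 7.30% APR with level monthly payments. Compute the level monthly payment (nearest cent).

€1,254.49

Monthly rate = 7.3%/12 = 0.0060833; payment = 137,000 × 0.0060833 / (1 − (1+0.0060833)^−180) = €1,254.49.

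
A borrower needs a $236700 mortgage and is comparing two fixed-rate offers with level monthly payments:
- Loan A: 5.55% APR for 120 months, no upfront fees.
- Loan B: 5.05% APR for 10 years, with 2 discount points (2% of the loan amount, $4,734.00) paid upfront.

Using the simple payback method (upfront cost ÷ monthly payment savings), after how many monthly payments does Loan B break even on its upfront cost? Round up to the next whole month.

Loan A: monthly rate = 5.55%/12 = 0.0046250; payment = 236,700 × 0.0046250 / (1 − (1+0.0046250)^−120) = $2,574.69.
Loan B: monthly rate = 5.05%/12 = 0.0042083; payment = 236,700 × 0.0042083 / (1 − (1+0.0042083)^−120) = $2,516.36.
Monthly savings = $2,574.69 − $2,516.36 = $58.33.
Break-even = $4,734.00 / $58.33 = 81.16 → 82 months.

82 months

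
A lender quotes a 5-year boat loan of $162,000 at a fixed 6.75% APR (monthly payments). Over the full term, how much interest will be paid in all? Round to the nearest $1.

$29,323

At 6.75% the monthly rate is 0.0056250, so the payment is 162,000 × 0.0056250 / (1 − 1.0056250^−60) = $3,188.72.
Total paid = 60 × $3,188.72 = $191,323.20; interest = $191,323.20 − $162,000 = $29,323.20.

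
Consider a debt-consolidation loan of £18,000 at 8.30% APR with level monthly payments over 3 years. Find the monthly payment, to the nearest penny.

£566.55

At 8.30% the monthly rate is 0.0069167, so the payment is 18,000 × 0.0069167 / (1 − 1.0069167^−36) = £566.55.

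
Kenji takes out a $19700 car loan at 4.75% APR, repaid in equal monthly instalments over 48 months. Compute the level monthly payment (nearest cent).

Monthly rate = 4.75%/12 = 0.0039583; payment = 19,700 × 0.0039583 / (1 − (1+0.0039583)^−48) = $451.45.

$451.45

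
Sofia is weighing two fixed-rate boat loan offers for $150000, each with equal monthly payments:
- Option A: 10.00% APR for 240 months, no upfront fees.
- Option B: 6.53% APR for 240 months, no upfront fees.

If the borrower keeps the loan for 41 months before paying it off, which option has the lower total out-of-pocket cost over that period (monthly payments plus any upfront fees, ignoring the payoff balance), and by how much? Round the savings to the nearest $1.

Option B by $13,387

Option A: at 10.00% the monthly rate is 0.0083333, so the payment is 150,000 × 0.0083333 / (1 − 1.0083333^−240) = $1,447.53.
Option B: monthly rate = 6.53%/12 = 0.0054417; payment = 150,000 × 0.0054417 / (1 − (1+0.0054417)^−240) = $1,121.01.
Over 41 months: Option A costs 41 × $1,447.53 = $59,348.73; Option B costs 41 × $1,121.01 = $45,961.41.
Option B is cheaper by $59,348.73 − $45,961.41 = $13,387.32.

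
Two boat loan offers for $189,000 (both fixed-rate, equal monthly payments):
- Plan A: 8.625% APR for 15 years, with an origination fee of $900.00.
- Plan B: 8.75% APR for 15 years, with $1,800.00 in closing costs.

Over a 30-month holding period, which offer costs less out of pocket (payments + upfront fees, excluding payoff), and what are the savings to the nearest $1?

Plan A: at 8.625% the monthly rate is 0.0071875, so the payment is 189,000 × 0.0071875 / (1 − 1.0071875^−180) = $1,875.03.
Plan B: at 8.75% the monthly rate is 0.0072917, so the payment is 189,000 × 0.0072917 / (1 − 1.0072917^−180) = $1,888.96.
Over 30 months: Plan A costs 30 × $1,875.03 + $900.00 = $57,150.90; Plan B costs 30 × $1,888.96 + $1,800.00 = $58,468.80.
Plan A is cheaper by $58,468.80 − $57,150.90 = $1,317.90.

Plan A by $1,318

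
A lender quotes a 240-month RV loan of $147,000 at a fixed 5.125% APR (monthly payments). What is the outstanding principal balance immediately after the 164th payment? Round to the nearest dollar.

$63,506

With monthly rate i = 5.125%/12 = 0.0042708, the balance after k of n payments is P · [(1+i)^n − (1+i)^k] / [(1+i)^n − 1].
(1+0.0042708)^240 = 2.78101901 and (1+0.0042708)^164 = 2.01158955, so the balance is 147,000 × (2.78101901 − 2.01158955) / (2.78101901 − 1) = $63,506.41.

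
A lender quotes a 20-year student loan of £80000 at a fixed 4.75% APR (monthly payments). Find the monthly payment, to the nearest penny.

At 4.75% the monthly rate is 0.0039583, so the payment is 80,000 × 0.0039583 / (1 − 1.0039583^−240) = £516.98.

£516.98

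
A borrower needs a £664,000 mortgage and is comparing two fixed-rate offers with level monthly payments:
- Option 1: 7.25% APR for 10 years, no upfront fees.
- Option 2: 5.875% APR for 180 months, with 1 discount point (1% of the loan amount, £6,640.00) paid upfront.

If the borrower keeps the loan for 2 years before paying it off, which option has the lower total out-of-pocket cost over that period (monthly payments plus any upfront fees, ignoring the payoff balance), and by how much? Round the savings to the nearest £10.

Option 1: at 7.25% the monthly rate is 0.0060417, so the payment is 664,000 × 0.0060417 / (1 − 1.0060417^−120) = £7,795.43.
Option 2: at 5.875% the monthly rate is 0.0048958, so the payment is 664,000 × 0.0048958 / (1 − 1.0048958^−180) = £5,558.47.
Over 24 months: Option 1 costs 24 × £7,795.43 = £187,090.32; Option 2 costs 24 × £5,558.47 + £6,640.00 = £140,043.28.
Option 2 is cheaper by £187,090.32 − £140,043.28 = £47,047.04.

Option 2 by £47,050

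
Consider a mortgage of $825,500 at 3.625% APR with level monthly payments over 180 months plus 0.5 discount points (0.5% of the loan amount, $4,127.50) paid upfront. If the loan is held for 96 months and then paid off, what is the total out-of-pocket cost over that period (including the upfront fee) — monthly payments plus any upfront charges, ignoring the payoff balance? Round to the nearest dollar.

At 3.625% the monthly rate is 0.0030208, so the payment is 825,500 × 0.0030208 / (1 − 1.0030208^−180) = $5,952.16.
Total outlay = 96 × $5,952.16 + $4,127.50 = $575,534.86.

$575,535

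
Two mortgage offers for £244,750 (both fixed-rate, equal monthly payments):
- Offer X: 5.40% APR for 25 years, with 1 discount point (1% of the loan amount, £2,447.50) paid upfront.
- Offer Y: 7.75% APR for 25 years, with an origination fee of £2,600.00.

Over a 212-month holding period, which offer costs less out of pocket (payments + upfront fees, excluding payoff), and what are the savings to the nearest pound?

Offer X: monthly rate = 5.4%/12 = 0.0045000; payment = 244,750 × 0.0045000 / (1 − (1+0.0045000)^−300) = £1,488.40.
Offer Y: monthly rate = 7.75%/12 = 0.0064583; payment = 244,750 × 0.0064583 / (1 − (1+0.0064583)^−300) = £1,848.67.
Over 212 months: Offer X costs 212 × £1,488.40 + £2,447.50 = £317,988.30; Offer Y costs 212 × £1,848.67 + £2,600.00 = £394,518.04.
Offer X is cheaper by £394,518.04 − £317,988.30 = £76,529.74.

Offer X by £76,530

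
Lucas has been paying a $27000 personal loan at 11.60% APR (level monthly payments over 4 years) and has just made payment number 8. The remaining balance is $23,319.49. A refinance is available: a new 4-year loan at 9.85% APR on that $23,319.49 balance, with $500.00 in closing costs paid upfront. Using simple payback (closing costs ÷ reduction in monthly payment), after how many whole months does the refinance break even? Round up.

Current payment = 27,000 × 11.6%/12 / (1 − (1+0.0096667)^−48) = $705.72.
Refinanced payment = 23,319.49 × 0.0082083 / (1 − (1+0.0082083)^−48) = $589.76.
Monthly savings = $705.72 − $589.76 = $115.96.
Break-even = $500.00 / $115.96 = 4.31 → 5 months.

5 months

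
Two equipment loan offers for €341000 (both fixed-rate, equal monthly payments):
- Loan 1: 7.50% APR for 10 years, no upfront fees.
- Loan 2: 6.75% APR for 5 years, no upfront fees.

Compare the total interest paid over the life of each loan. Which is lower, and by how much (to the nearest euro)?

Loan 1: at 7.50% the monthly rate is 0.0062500, so the payment is 341,000 × 0.0062500 / (1 − 1.0062500^−120) = €4,047.73.
Total interest on Loan 1 = 120 × €4,047.73 − €341,000 = €144,727.60.
Loan 2: monthly rate = 6.75%/12 = 0.0056250; payment = 341,000 × 0.0056250 / (1 − (1+0.0056250)^−60) = €6,712.06.
Total interest on Loan 2 = 60 × €6,712.06 − €341,000 = €61,723.60.
Loan 2 is lower by €83,004.00.

Loan 2 by €83,004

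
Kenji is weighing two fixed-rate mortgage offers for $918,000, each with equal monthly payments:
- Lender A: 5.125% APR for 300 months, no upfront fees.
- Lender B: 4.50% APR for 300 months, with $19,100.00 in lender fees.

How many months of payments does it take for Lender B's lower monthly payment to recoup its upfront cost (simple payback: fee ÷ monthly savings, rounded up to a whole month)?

Lender A: at 5.125% the monthly rate is 0.0042708, so the payment is 918,000 × 0.0042708 / (1 − 1.0042708^−300) = $5,433.60.
Lender B: monthly rate = 4.5%/12 = 0.0037500; payment = 918,000 × 0.0037500 / (1 − (1+0.0037500)^−300) = $5,102.54.
Monthly savings = $5,433.60 − $5,102.54 = $331.06.
Break-even = $19,100.00 / $331.06 = 57.69 → 58 months.

58 months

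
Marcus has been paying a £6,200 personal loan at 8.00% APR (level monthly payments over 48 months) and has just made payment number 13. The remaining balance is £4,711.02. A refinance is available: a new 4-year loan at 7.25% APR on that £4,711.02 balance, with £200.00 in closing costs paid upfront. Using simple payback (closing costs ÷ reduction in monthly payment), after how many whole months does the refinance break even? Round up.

6 months

Current payment = 6,200 × 8%/12 / (1 − (1+0.0066667)^−48) = £151.36.
Refinanced payment = 4,711.02 × 0.0060417 / (1 − (1+0.0060417)^−48) = £113.36.
Monthly savings = £151.36 − £113.36 = £38.00.
Break-even = £200.00 / £38.00 = 5.26 → 6 months.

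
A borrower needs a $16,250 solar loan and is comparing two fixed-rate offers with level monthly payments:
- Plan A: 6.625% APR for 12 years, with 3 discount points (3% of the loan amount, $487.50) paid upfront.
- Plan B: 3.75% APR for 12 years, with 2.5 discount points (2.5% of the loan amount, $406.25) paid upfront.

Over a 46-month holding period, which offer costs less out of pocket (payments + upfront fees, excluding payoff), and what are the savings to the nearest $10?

Plan B by $1,170

Plan A: monthly rate = 6.625%/12 = 0.0055208; payment = 16,250 × 0.0055208 / (1 − (1+0.0055208)^−144) = $163.88.
Plan B: at 3.75% the monthly rate is 0.0031250, so the payment is 16,250 × 0.0031250 / (1 − 1.0031250^−144) = $140.31.
Over 46 months: Plan A costs 46 × $163.88 + $487.50 = $8,025.98; Plan B costs 46 × $140.31 + $406.25 = $6,860.51.
Plan B is cheaper by $8,025.98 − $6,860.51 = $1,165.47.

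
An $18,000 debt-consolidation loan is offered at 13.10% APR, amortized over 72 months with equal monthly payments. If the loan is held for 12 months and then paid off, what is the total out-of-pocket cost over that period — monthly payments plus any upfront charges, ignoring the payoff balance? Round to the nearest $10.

$4,350

At 13.10% the monthly rate is 0.0109167, so the payment is 18,000 × 0.0109167 / (1 − 1.0109167^−72) = $362.28.
Total outlay = 12 × $362.28 = $4,347.36.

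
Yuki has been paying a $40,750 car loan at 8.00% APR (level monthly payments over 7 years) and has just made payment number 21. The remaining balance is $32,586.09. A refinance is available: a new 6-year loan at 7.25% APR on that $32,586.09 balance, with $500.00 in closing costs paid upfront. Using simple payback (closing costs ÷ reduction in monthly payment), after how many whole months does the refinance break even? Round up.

Current payment = 40,750 × 8%/12 / (1 − (1+0.0066667)^−84) = $635.14.
Refinanced payment = 32,586.09 × 0.0060417 / (1 − (1+0.0060417)^−72) = $559.48.
Monthly savings = $635.14 − $559.48 = $75.66.
Break-even = $500.00 / $75.66 = 6.61 → 7 months.

7 months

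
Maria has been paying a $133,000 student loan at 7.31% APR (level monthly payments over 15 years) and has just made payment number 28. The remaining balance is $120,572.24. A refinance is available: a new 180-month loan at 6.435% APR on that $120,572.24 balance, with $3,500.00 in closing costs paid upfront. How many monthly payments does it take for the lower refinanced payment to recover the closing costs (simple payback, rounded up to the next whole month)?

21 months

Current payment = 133,000 × 7.31%/12 / (1 − (1+0.0060917)^−180) = $1,218.61.
Refinanced payment = 120,572.24 × 0.0053625 / (1 − (1+0.0053625)^−180) = $1,046.01.
Monthly savings = $1,218.61 − $1,046.01 = $172.60.
Break-even = $3,500.00 / $172.60 = 20.28 → 21 months.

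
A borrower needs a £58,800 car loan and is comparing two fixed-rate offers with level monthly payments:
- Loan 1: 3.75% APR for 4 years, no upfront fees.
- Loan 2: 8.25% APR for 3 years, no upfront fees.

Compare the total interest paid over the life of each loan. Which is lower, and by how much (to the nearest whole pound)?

Loan 1 by £3,165

Loan 1: at 3.75% the monthly rate is 0.0031250, so the payment is 58,800 × 0.0031250 / (1 − 1.0031250^−48) = £1,321.08.
Total interest on Loan 1 = 48 × £1,321.08 − £58,800 = £4,611.84.
Loan 2: at 8.25% the monthly rate is 0.0068750, so the payment is 58,800 × 0.0068750 / (1 − 1.0068750^−36) = £1,849.37.
Total interest on Loan 2 = 36 × £1,849.37 − £58,800 = £7,777.32.
Loan 1 is lower by £3,165.48.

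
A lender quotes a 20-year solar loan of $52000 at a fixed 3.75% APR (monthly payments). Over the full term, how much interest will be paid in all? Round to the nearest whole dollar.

$21,992

At 3.75% the monthly rate is 0.0031250, so the payment is 52,000 × 0.0031250 / (1 − 1.0031250^−240) = $308.30.
Total paid = 240 × $308.30 = $73,992.00; interest = $73,992.00 − $52,000 = $21,992.00.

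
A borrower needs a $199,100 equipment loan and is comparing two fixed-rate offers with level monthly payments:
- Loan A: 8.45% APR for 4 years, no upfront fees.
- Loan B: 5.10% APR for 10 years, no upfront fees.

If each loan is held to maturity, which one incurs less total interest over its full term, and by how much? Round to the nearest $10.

Loan A by $19,250

Loan A: at 8.45% the monthly rate is 0.0070417, so the payment is 199,100 × 0.0070417 / (1 − 1.0070417^−48) = $4,902.78.
Total interest on Loan A = 48 × $4,902.78 − $199,100 = $36,233.44.
Loan B: at 5.10% the monthly rate is 0.0042500, so the payment is 199,100 × 0.0042500 / (1 − 1.0042500^−120) = $2,121.51.
Total interest on Loan B = 120 × $2,121.51 − $199,100 = $55,481.20.
Loan A is lower by $19,247.76.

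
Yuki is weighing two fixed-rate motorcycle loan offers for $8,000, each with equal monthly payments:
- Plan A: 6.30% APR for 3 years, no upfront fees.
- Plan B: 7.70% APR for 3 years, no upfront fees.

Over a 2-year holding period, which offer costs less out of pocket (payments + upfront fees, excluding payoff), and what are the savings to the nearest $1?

Plan A by $123

Plan A: at 6.30% the monthly rate is 0.0052500, so the payment is 8,000 × 0.0052500 / (1 − 1.0052500^−36) = $244.46.
Plan B: monthly rate = 7.7%/12 = 0.0064167; payment = 8,000 × 0.0064167 / (1 − (1+0.0064167)^−36) = $249.59.
Over 24 months: Plan A costs 24 × $244.46 = $5,867.04; Plan B costs 24 × $249.59 = $5,990.16.
Plan A is cheaper by $5,990.16 − $5,867.04 = $123.12.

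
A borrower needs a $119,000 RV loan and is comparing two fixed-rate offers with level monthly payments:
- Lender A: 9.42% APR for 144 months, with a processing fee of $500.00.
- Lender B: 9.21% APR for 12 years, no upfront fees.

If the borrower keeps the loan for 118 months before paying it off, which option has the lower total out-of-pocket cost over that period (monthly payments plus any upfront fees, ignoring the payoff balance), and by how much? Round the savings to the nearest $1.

Lender A: at 9.42% the monthly rate is 0.0078500, so the payment is 119,000 × 0.0078500 / (1 − 1.0078500^−144) = $1,382.56.
Lender B: monthly rate = 9.21%/12 = 0.0076750; payment = 119,000 × 0.0076750 / (1 − (1+0.0076750)^−144) = $1,368.37.
Over 118 months: Lender A costs 118 × $1,382.56 + $500.00 = $163,642.08; Lender B costs 118 × $1,368.37 = $161,467.66.
Lender B is cheaper by $163,642.08 − $161,467.66 = $2,174.42.

Lender B by $2,174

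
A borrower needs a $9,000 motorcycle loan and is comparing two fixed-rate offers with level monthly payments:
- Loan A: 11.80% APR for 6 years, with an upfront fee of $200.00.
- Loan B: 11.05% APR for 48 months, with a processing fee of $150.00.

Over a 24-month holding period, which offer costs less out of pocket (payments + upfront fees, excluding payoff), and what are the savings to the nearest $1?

Loan A: at 11.80% the monthly rate is 0.0098333, so the payment is 9,000 × 0.0098333 / (1 − 1.0098333^−72) = $175.02.
Loan B: monthly rate = 11.05%/12 = 0.0092083; payment = 9,000 × 0.0092083 / (1 − (1+0.0092083)^−48) = $232.83.
Over 24 months: Loan A costs 24 × $175.02 + $200.00 = $4,400.48; Loan B costs 24 × $232.83 + $150.00 = $5,737.92.
Loan A is cheaper by $5,737.92 − $4,400.48 = $1,337.44.

Loan A by $1,337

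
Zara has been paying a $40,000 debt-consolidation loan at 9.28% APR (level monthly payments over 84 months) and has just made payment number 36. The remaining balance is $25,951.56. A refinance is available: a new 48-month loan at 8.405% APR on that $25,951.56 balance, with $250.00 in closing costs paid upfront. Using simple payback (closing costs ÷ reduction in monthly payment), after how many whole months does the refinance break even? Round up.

Current payment = 40,000 × 9.28%/12 / (1 − (1+0.0077333)^−84) = $649.26.
Refinanced payment = 25,951.56 × 0.0070042 / (1 − (1+0.0070042)^−48) = $638.50.
Monthly savings = $649.26 − $638.50 = $10.76.
Break-even = $250.00 / $10.76 = 23.23 → 24 months.

24 months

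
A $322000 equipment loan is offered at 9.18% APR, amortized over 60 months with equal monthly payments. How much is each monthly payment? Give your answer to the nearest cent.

At 9.18% the monthly rate is 0.0076500, so the payment is 322,000 × 0.0076500 / (1 − 1.0076500^−60) = $6,712.36.

$6,712.36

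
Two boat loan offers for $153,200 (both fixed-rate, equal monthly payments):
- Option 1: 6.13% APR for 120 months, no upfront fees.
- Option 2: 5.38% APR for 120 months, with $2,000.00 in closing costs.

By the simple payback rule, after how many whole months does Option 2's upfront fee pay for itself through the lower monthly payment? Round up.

Option 1: at 6.13% the monthly rate is 0.0051083, so the payment is 153,200 × 0.0051083 / (1 − 1.0051083^−120) = $1,710.85.
Option 2: at 5.38% the monthly rate is 0.0044833, so the payment is 153,200 × 0.0044833 / (1 − 1.0044833^−120) = $1,653.53.
Monthly savings = $1,710.85 − $1,653.53 = $57.32.
Break-even = $2,000.00 / $57.32 = 34.89 → 35 months.

35 months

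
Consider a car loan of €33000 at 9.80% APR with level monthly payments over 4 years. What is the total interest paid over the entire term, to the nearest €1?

€7,022

Monthly rate = 9.8%/12 = 0.0081667; payment = 33,000 × 0.0081667 / (1 − (1+0.0081667)^−48) = €833.80.
Total paid = 48 × €833.80 = €40,022.40; interest = €40,022.40 − €33,000 = €7,022.40.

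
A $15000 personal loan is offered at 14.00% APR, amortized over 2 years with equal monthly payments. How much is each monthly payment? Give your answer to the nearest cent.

At 14.00% the monthly rate is 0.0116667, so the payment is 15,000 × 0.0116667 / (1 − 1.0116667^−24) = $720.19.

$720.19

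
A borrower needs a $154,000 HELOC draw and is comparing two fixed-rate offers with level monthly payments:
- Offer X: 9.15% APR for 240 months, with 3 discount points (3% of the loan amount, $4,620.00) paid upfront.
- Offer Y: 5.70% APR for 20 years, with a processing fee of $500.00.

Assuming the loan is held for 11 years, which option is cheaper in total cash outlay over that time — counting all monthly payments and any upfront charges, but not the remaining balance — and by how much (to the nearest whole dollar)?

Offer Y by $46,842

Offer X: at 9.15% the monthly rate is 0.0076250, so the payment is 154,000 × 0.0076250 / (1 − 1.0076250^−240) = $1,400.47.
Offer Y: at 5.70% the monthly rate is 0.0047500, so the payment is 154,000 × 0.0047500 / (1 − 1.0047500^−240) = $1,076.82.
Over 132 months: Offer X costs 132 × $1,400.47 + $4,620.00 = $189,482.04; Offer Y costs 132 × $1,076.82 + $500.00 = $142,640.24.
Offer Y is cheaper by $189,482.04 − $142,640.24 = $46,841.80.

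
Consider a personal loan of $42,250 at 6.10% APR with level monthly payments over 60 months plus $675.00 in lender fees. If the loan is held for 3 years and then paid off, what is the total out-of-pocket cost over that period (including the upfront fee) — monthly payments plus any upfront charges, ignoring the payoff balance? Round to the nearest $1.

$30,151

At 6.10% the monthly rate is 0.0050833, so the payment is 42,250 × 0.0050833 / (1 − 1.0050833^−60) = $818.78.
Total outlay = 36 × $818.78 + $675.00 = $30,151.08.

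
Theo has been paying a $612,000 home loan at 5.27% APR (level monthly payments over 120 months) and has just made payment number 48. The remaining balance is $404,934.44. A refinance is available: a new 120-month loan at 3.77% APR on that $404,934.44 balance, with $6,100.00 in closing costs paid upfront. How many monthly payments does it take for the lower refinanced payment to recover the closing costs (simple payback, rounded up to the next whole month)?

3 months

Current payment = 612,000 × 5.27%/12 / (1 − (1+0.0043917)^−120) = $6,572.28.
Refinanced payment = 404,934.44 × 0.0031417 / (1 − (1+0.0031417)^−120) = $4,055.65.
Monthly savings = $6,572.28 − $4,055.65 = $2,516.63.
Break-even = $6,100.00 / $2,516.63 = 2.42 → 3 months.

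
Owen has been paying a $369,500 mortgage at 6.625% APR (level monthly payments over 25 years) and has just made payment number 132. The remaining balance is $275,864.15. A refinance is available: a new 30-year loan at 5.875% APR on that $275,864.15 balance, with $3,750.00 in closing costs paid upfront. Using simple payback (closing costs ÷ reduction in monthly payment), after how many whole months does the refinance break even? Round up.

5 months

Current payment = 369,500 × 6.625%/12 / (1 − (1+0.0055208)^−300) = $2,523.83.
Refinanced payment = 275,864.15 × 0.0048958 / (1 − (1+0.0048958)^−360) = $1,631.84.
Monthly savings = $2,523.83 − $1,631.84 = $891.99.
Break-even = $3,750.00 / $891.99 = 4.20 → 5 months.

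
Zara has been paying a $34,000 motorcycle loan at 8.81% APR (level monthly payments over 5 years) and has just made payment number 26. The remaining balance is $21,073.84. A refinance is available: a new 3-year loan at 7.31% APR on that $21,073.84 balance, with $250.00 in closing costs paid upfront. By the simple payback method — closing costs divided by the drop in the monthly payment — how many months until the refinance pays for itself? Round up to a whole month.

Current payment = 34,000 × 8.81%/12 / (1 − (1+0.0073417)^−60) = $702.65.
Refinanced payment = 21,073.84 × 0.0060917 / (1 − (1+0.0060917)^−36) = $653.69.
Monthly savings = $702.65 − $653.69 = $48.96.
Break-even = $250.00 / $48.96 = 5.11 → 6 months.

6 months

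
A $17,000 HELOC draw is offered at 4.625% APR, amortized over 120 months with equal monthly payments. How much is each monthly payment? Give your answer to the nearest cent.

$177.21

At 4.625% the monthly rate is 0.0038542, so the payment is 17,000 × 0.0038542 / (1 − 1.0038542^−120) = $177.21.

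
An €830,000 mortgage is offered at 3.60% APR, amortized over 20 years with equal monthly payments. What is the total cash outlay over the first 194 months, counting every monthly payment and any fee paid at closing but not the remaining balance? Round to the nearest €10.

Monthly rate = 3.6%/12 = 0.0030000; payment = 830,000 × 0.0030000 / (1 − (1+0.0030000)^−240) = €4,856.43.
Total outlay = 194 × €4,856.43 = €942,147.42.

€942,150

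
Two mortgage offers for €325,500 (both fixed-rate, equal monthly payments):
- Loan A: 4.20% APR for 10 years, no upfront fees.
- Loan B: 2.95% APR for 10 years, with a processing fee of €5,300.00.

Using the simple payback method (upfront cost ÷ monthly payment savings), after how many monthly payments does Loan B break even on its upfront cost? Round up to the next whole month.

Loan A: monthly rate = 4.2%/12 = 0.0035000; payment = 325,500 × 0.0035000 / (1 − (1+0.0035000)^−120) = €3,326.56.
Loan B: at 2.95% the monthly rate is 0.0024583, so the payment is 325,500 × 0.0024583 / (1 − 1.0024583^−120) = €3,135.55.
Monthly savings = €3,326.56 − €3,135.55 = €191.01.
Break-even = €5,300.00 / €191.01 = 27.75 → 28 months.

28 months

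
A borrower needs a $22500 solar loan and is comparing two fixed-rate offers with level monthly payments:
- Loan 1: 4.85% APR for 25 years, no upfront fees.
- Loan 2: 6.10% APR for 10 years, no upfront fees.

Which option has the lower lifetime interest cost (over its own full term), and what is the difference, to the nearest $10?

Loan 1: at 4.85% the monthly rate is 0.0040417, so the payment is 22,500 × 0.0040417 / (1 − 1.0040417^−300) = $129.57.
Total interest on Loan 1 = 300 × $129.57 − $22,500 = $16,371.00.
Loan 2: at 6.10% the monthly rate is 0.0050833, so the payment is 22,500 × 0.0050833 / (1 − 1.0050833^−120) = $250.93.
Total interest on Loan 2 = 120 × $250.93 − $22,500 = $7,611.60.
Loan 2 is lower by $8,759.40.

Loan 2 by $8,760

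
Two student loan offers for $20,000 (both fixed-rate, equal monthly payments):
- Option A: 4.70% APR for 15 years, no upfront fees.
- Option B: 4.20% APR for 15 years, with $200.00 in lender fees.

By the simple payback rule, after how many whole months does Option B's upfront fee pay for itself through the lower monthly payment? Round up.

Option A: monthly rate = 4.7%/12 = 0.0039167; payment = 20,000 × 0.0039167 / (1 − (1+0.0039167)^−180) = $155.05.
Option B: at 4.20% the monthly rate is 0.0035000, so the payment is 20,000 × 0.0035000 / (1 − 1.0035000^−180) = $149.95.
Monthly savings = $155.05 − $149.95 = $5.10.
Break-even = $200.00 / $5.10 = 39.22 → 40 months.

40 months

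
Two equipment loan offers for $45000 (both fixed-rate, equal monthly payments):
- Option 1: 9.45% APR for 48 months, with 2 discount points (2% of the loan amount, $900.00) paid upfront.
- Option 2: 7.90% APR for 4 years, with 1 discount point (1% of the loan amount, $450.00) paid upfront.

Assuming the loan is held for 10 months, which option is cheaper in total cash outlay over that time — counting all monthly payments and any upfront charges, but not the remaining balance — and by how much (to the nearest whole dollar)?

Option 1: monthly rate = 9.45%/12 = 0.0078750; payment = 45,000 × 0.0078750 / (1 − (1+0.0078750)^−48) = $1,129.47.
Option 2: monthly rate = 7.9%/12 = 0.0065833; payment = 45,000 × 0.0065833 / (1 − (1+0.0065833)^−48) = $1,096.47.
Over 10 months: Option 1 costs 10 × $1,129.47 + $900.00 = $12,194.70; Option 2 costs 10 × $1,096.47 + $450.00 = $11,414.70.
Option 2 is cheaper by $12,194.70 − $11,414.70 = $780.00.

Option 2 by $780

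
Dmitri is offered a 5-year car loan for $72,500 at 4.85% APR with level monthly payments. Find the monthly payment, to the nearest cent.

At 4.85% the monthly rate is 0.0040417, so the payment is 72,500 × 0.0040417 / (1 − 1.0040417^−60) = $1,363.19.

$1,363.19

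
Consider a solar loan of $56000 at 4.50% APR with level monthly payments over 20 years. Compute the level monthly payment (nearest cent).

$354.28

At 4.50% the monthly rate is 0.0037500, so the payment is 56,000 × 0.0037500 / (1 − 1.0037500^−240) = $354.28.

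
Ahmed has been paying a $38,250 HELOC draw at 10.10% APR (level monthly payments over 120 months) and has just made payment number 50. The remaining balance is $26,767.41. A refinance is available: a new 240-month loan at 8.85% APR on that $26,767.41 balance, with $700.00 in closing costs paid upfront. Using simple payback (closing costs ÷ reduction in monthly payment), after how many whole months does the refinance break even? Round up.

3 months

Current payment = 38,250 × 10.1%/12 / (1 − (1+0.0084167)^−120) = $507.60.
Refinanced payment = 26,767.41 × 0.0073750 / (1 − (1+0.0073750)^−240) = $238.26.
Monthly savings = $507.60 − $238.26 = $269.34.
Break-even = $700.00 / $269.34 = 2.60 → 3 months.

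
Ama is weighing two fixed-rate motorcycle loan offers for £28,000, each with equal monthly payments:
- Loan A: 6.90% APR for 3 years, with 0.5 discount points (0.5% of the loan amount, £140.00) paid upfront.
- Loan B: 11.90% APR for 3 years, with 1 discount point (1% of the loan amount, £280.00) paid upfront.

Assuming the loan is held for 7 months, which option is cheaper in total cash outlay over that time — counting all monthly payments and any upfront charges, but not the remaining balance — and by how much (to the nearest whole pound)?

Loan A: monthly rate = 6.9%/12 = 0.0057500; payment = 28,000 × 0.0057500 / (1 − (1+0.0057500)^−36) = £863.28.
Loan B: monthly rate = 11.9%/12 = 0.0099167; payment = 28,000 × 0.0099167 / (1 − (1+0.0099167)^−36) = £928.66.
Over 7 months: Loan A costs 7 × £863.28 + £140.00 = £6,182.96; Loan B costs 7 × £928.66 + £280.00 = £6,780.62.
Loan A is cheaper by £6,780.62 − £6,182.96 = £597.66.

Loan A by £598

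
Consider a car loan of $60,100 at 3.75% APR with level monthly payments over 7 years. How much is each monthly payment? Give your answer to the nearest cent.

$814.60

Monthly rate = 3.75%/12 = 0.0031250; payment = 60,100 × 0.0031250 / (1 − (1+0.0031250)^−84) = $814.60.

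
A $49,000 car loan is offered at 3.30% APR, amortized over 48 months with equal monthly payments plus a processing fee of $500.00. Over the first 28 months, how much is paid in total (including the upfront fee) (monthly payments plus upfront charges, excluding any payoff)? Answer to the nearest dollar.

At 3.30% the monthly rate is 0.0027500, so the payment is 49,000 × 0.0027500 / (1 − 1.0027500^−48) = $1,091.09.
Total outlay = 28 × $1,091.09 + $500.00 = $31,050.52.

$31,051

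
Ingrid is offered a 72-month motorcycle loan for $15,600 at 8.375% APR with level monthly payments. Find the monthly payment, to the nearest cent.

$276.38

Monthly rate = 8.375%/12 = 0.0069792; payment = 15,600 × 0.0069792 / (1 − (1+0.0069792)^−72) = $276.38.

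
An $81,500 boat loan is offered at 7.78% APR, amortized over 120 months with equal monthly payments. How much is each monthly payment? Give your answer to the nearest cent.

Monthly rate = 7.78%/12 = 0.0064833; payment = 81,500 × 0.0064833 / (1 − (1+0.0064833)^−120) = $979.37.

$979.37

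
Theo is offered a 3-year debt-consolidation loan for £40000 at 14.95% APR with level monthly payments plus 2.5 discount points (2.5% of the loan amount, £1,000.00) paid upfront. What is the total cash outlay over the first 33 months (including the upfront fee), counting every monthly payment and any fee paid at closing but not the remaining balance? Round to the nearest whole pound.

£46,726

At 14.95% the monthly rate is 0.0124583, so the payment is 40,000 × 0.0124583 / (1 − 1.0124583^−36) = £1,385.63.
Total outlay = 33 × £1,385.63 + £1,000.00 = £46,725.79.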